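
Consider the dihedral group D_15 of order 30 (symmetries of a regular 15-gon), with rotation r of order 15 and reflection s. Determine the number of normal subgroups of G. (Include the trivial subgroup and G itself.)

G has 28 subgroups. Checking conjugation-invariance by order — order 1: 1/1 normal; order 2: 0/15 normal; order 3: 1/1 normal; order 5: 1/1 normal; order 6: 0/5 normal; order 10: 0/3 normal; order 15: 1/1 normal; order 30: 1/1 normal.
Total normal subgroups: 5.

5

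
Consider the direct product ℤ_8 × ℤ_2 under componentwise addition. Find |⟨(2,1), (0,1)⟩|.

8

|⟨(2,1)⟩| = 4 and |⟨(0,1)⟩| = 2, so |H| is a multiple of lcm(4, 2) = 4 and divides |G| = 16.
Closing under the operation: H = {(0,0), (0,1), (2,0), (2,1), (4,0), (4,1), (6,0), (6,1)}, so |H| = 8.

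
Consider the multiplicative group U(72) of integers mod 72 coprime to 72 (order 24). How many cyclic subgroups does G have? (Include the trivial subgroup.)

A cyclic subgroup of order d is generated by each of its φ(d) elements of order d, so the cyclic subgroups of order d number (#elements of order d)/φ(d).
Cyclic subgroups by order — order 1: 1; order 2: 7; order 3: 1; order 6: 7.
Total: 16.

16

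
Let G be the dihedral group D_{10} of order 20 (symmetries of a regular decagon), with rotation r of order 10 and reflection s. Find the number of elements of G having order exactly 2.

Enumerating element orders in G gives 11 elements of order 2.

11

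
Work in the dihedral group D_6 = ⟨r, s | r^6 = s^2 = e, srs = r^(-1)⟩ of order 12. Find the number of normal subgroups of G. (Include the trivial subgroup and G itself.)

7

G has 16 subgroups. Checking conjugation-invariance by order — order 1: 1/1 normal; order 2: 1/7 normal; order 3: 1/1 normal; order 4: 0/3 normal; order 6: 3/3 normal; order 12: 1/1 normal.
Total normal subgroups: 7.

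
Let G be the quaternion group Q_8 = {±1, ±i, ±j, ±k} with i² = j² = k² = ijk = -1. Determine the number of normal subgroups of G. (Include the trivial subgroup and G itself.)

6

G has 6 subgroups. Checking conjugation-invariance by order — order 1: 1/1 normal; order 2: 1/1 normal; order 4: 3/3 normal; order 8: 1/1 normal.
Total normal subgroups: 6.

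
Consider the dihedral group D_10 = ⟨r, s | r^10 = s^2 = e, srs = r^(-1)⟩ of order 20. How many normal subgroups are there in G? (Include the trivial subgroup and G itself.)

G has 22 subgroups. Checking conjugation-invariance by order — order 1: 1/1 normal; order 2: 1/11 normal; order 4: 0/5 normal; order 5: 1/1 normal; order 10: 3/3 normal; order 20: 1/1 normal.
Total normal subgroups: 7.

7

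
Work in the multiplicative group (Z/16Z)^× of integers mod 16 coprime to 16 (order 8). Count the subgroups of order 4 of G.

|G| = 8 and 4 | 8, so subgroups of order 4 are possible by Lagrange.
The subgroups of order 4 are: {1, 3, 9, 11}; {1, 5, 9, 13}; {1, 7, 9, 15}.
So G has 3 subgroups of order 4.

3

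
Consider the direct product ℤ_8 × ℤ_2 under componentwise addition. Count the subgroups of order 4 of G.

3

|G| = 16 and 4 | 16, so subgroups of order 4 are possible by Lagrange.
The subgroups of order 4 are: {(0,0), (0,1), (4,0), (4,1)}; {(0,0), (2,0), (4,0), (6,0)}; {(0,0), (2,1), (4,0), (6,1)}.
So G has 3 subgroups of order 4.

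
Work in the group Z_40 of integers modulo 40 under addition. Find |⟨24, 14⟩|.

|⟨24⟩| = 5 and |⟨14⟩| = 20, so |H| is a multiple of lcm(5, 20) = 20 and divides |G| = 40.
Closing under the operation: H = {0, 2, 4, 6, 8, 10, 12, 14, 16, 18, 20, 22, 24, 26, 28, 30, 32, 34, 36, 38}, so |H| = 20.

20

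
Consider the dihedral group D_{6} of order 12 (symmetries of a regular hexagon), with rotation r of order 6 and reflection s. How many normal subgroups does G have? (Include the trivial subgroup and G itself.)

G has 16 subgroups. Checking conjugation-invariance by order — order 1: 1/1 normal; order 2: 1/7 normal; order 3: 1/1 normal; order 4: 0/3 normal; order 6: 3/3 normal; order 12: 1/1 normal.
Total normal subgroups: 7.

7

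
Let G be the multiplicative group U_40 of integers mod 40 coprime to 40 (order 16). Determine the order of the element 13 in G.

4

Compute successive powers of 13 mod 40: 13, 9, 37, 1; 13^4 ≡ 1 (mod 40).
So |⟨13⟩| = 4.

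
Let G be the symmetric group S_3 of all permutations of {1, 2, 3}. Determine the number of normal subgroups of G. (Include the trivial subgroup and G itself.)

3

G has 6 subgroups. Checking conjugation-invariance by order — order 1: 1/1 normal; order 2: 0/3 normal; order 3: 1/1 normal; order 6: 1/1 normal.
Total normal subgroups: 3.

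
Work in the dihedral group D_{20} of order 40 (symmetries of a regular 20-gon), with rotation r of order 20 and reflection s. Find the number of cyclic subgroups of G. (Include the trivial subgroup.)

26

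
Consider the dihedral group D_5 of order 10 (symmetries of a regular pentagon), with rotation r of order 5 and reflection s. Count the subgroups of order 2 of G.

|G| = 10 and 2 | 10, so subgroups of order 2 are possible by Lagrange.
The subgroups of order 2 are: {e, r^2s}; {e, r^3s}; {e, r^4s}; {e, rs}; … (5 in all).
So G has 5 subgroups of order 2.

5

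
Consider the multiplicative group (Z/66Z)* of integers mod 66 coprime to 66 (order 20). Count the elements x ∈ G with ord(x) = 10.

12

Enumerating element orders in G gives 12 elements of order 10.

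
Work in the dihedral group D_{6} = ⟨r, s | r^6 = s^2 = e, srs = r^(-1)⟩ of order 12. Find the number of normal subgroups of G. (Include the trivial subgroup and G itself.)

7

G has 16 subgroups. Checking conjugation-invariance by order — order 1: 1/1 normal; order 2: 1/7 normal; order 3: 1/1 normal; order 4: 0/3 normal; order 6: 3/3 normal; order 12: 1/1 normal.
Total normal subgroups: 7.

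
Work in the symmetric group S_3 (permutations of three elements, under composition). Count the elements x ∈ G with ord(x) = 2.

The elements of order 2 are: (2 3), (1 2), (1 3).
That's 3.

3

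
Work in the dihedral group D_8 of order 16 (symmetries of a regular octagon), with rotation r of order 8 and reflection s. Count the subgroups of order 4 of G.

|G| = 16 and 4 | 16, so subgroups of order 4 are possible by Lagrange.
The subgroups of order 4 are: {e, r^2, r^4, r^6}; {e, r^4, r^2s, r^6s}; {e, r^4, r^3s, r^7s}; {e, r^4, s, r^4s}; … (5 in all).
So G has 5 subgroups of order 4.

5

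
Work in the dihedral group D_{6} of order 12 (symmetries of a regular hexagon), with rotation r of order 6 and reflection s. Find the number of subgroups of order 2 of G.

|G| = 12 and 2 | 12, so subgroups of order 2 are possible by Lagrange.
The subgroups of order 2 are: {e, r^2s}; {e, r^3}; {e, r^3s}; {e, r^4s}; … (7 in all).
So G has 7 subgroups of order 2.

7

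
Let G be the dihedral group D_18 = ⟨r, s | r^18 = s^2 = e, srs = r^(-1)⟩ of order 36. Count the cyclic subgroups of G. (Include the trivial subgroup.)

24

Each element a generates a cyclic subgroup ⟨a⟩; distinct elements may generate the same one (a cyclic group of order d has φ(d) generators).
Cyclic subgroups by order — order 1: 1; order 2: 19; order 3: 1; order 6: 1; order 9: 1; order 18: 1.
Total: 24.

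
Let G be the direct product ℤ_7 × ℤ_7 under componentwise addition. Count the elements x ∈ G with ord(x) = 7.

48

An element (a,b) has order lcm(ord(a), ord(b)); count pairs with lcm equal to 7.
Enumerating gives 48 such elements.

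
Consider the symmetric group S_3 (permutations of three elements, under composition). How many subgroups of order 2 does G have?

3

|G| = 6 and 2 | 6, so subgroups of order 2 are possible by Lagrange.
The subgroups of order 2 are: {e, (1 2)}; {e, (1 3)}; {e, (2 3)}.
So G has 3 subgroups of order 2.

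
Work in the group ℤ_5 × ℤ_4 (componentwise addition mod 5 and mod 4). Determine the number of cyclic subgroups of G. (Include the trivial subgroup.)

6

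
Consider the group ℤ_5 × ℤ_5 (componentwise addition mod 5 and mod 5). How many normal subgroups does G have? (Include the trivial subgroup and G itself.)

8

G is abelian, so every subgroup is normal.
G has 8 subgroups in total, hence 8 normal subgroups.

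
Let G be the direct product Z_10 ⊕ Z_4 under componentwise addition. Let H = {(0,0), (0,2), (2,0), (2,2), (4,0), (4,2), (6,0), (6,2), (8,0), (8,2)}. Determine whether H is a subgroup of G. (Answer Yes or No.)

|H| = 10 divides |G| = 40, consistent with Lagrange.
H contains the identity, every element's inverse is in H, and H is closed under +: it is a subgroup.
In fact H = ⟨(6,2)⟩.

Yes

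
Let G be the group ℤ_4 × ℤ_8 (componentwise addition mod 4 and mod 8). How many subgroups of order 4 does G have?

|G| = 32 and 4 | 32, so subgroups of order 4 are possible by Lagrange.
The subgroups of order 4 are: {(0,0), (0,2), (0,4), (0,6)}; {(0,0), (0,4), (2,0), (2,4)}; {(0,0), (0,4), (2,2), (2,6)}; {(0,0), (1,0), (2,0), (3,0)}; … (7 in all).
So G has 7 subgroups of order 4.

7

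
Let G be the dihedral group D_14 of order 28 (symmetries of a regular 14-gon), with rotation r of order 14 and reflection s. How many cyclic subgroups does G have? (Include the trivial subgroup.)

18

Group the elements of G by the cyclic subgroup they generate; each cyclic subgroup of order d accounts for φ(d) elements.
Cyclic subgroups by order — order 1: 1; order 2: 15; order 7: 1; order 14: 1.
Total: 18.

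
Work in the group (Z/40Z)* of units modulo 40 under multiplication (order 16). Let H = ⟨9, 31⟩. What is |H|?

|⟨9⟩| = 2 and |⟨31⟩| = 2, so |H| is a multiple of lcm(2, 2) = 2 and divides |G| = 16.
Closing under the operation: H = {1, 9, 31, 39}, so |H| = 4.

4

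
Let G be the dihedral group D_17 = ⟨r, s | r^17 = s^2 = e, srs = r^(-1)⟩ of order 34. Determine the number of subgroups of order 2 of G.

17

|G| = 34 and 2 | 34, so subgroups of order 2 are possible by Lagrange.
The subgroups of order 2 are: {e, r^10s}; {e, r^11s}; {e, r^12s}; {e, r^13s}; … (17 in all).
So G has 17 subgroups of order 2.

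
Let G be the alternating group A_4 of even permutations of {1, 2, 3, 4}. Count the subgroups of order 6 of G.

0

|G| = 12 and 6 | 12, so subgroups of order 6 are possible by Lagrange.
Checking all subgroups of G, none has order 6.
So G has 0 subgroups of order 6.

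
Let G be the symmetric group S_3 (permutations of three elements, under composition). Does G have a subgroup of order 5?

No

5 does not divide |G| = 6, so by Lagrange no subgroup of order 5 exists.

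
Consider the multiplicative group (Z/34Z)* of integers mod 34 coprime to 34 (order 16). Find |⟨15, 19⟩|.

|⟨15⟩| = 8 and |⟨19⟩| = 8, so |H| is a multiple of lcm(8, 8) = 8 and divides |G| = 16.
Closing under the operation: H = {1, 9, 13, 15, 19, 21, 25, 33}, so |H| = 8.

8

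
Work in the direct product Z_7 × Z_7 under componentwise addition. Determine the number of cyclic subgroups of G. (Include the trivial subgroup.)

9

Group the elements of G by the cyclic subgroup they generate; each cyclic subgroup of order d accounts for φ(d) elements.
Cyclic subgroups by order — order 1: 1; order 7: 8.
Total: 9.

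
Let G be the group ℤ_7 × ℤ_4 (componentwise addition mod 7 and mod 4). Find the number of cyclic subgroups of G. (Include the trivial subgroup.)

6

Each element a generates a cyclic subgroup ⟨a⟩; distinct elements may generate the same one (a cyclic group of order d has φ(d) generators).
Cyclic subgroups by order — order 1: 1; order 2: 1; order 4: 1; order 7: 1; order 14: 1; order 28: 1.
Total: 6.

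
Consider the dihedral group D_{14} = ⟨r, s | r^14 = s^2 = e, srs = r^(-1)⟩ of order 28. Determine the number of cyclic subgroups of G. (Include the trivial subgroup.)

Each element a generates a cyclic subgroup ⟨a⟩; distinct elements may generate the same one (a cyclic group of order d has φ(d) generators).
Cyclic subgroups by order — order 1: 1; order 2: 15; order 7: 1; order 14: 1.
Total: 18.

18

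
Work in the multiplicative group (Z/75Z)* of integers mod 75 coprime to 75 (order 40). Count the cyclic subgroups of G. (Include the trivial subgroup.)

12

Each element a generates a cyclic subgroup ⟨a⟩; distinct elements may generate the same one (a cyclic group of order d has φ(d) generators).
Cyclic subgroups by order — order 1: 1; order 2: 3; order 4: 2; order 5: 1; order 10: 3; order 20: 2.
Total: 12.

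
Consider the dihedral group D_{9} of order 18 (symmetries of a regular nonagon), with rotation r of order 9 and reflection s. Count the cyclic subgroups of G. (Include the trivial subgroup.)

Group the elements of G by the cyclic subgroup they generate; each cyclic subgroup of order d accounts for φ(d) elements.
Cyclic subgroups by order — order 1: 1; order 2: 9; order 3: 1; order 9: 1.
Total: 12.

12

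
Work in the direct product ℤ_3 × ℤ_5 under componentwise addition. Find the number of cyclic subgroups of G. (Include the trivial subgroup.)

4

Group the elements of G by the cyclic subgroup they generate; each cyclic subgroup of order d accounts for φ(d) elements.
Cyclic subgroups by order — order 1: 1; order 3: 1; order 5: 1; order 15: 1.
Total: 4.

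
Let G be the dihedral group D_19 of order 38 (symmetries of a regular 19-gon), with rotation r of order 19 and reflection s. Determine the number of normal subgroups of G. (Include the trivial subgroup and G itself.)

G has 22 subgroups. Checking conjugation-invariance by order — order 1: 1/1 normal; order 2: 0/19 normal; order 19: 1/1 normal; order 38: 1/1 normal.
Total normal subgroups: 3.

3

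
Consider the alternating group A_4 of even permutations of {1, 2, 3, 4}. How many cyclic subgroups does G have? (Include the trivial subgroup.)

A cyclic subgroup of order d is generated by each of its φ(d) elements of order d, so the cyclic subgroups of order d number (#elements of order d)/φ(d).
Cyclic subgroups by order — order 1: 1; order 2: 3; order 3: 4.
Total: 8.

8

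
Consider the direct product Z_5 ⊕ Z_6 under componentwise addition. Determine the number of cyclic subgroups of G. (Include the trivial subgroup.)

A cyclic subgroup of order d is generated by each of its φ(d) elements of order d, so the cyclic subgroups of order d number (#elements of order d)/φ(d).
Cyclic subgroups by order — order 1: 1; order 2: 1; order 3: 1; order 5: 1; order 6: 1; order 10: 1; order 15: 1; order 30: 1.
Total: 8.

8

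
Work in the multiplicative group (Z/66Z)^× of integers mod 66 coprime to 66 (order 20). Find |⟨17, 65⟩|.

10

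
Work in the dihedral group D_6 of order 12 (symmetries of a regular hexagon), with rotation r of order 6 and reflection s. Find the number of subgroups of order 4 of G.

|G| = 12 and 4 | 12, so subgroups of order 4 are possible by Lagrange.
The subgroups of order 4 are: {e, r^3, r^2s, r^5s}; {e, r^3, s, r^3s}; {e, r^3, rs, r^4s}.
So G has 3 subgroups of order 4.

3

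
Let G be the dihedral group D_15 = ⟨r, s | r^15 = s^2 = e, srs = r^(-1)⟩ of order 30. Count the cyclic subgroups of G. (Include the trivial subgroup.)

19

Each element a generates a cyclic subgroup ⟨a⟩; distinct elements may generate the same one (a cyclic group of order d has φ(d) generators).
Cyclic subgroups by order — order 1: 1; order 2: 15; order 3: 1; order 5: 1; order 15: 1.
Total: 19.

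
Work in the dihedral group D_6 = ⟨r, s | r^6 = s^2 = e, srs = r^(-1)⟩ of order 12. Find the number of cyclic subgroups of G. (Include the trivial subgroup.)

10

Each element a generates a cyclic subgroup ⟨a⟩; distinct elements may generate the same one (a cyclic group of order d has φ(d) generators).
Cyclic subgroups by order — order 1: 1; order 2: 7; order 3: 1; order 6: 1.
Total: 10.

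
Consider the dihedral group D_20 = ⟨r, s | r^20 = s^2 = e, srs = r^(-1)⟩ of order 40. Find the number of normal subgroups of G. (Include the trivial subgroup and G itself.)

9

G has 48 subgroups. Checking conjugation-invariance by order — order 1: 1/1 normal; order 2: 1/21 normal; order 4: 1/11 normal; order 5: 1/1 normal; order 8: 0/5 normal; order 10: 1/5 normal; order 20: 3/3 normal; order 40: 1/1 normal.
Total normal subgroups: 9.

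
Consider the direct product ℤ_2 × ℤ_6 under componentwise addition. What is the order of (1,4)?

The order of (1,4) in Z_2 × Z_6 is lcm(ord(1) in Z_2, ord(4) in Z_6).
ord(1) = 2 and ord(4) = 3, so |⟨(1,4)⟩| = lcm(2, 3) = 6.

6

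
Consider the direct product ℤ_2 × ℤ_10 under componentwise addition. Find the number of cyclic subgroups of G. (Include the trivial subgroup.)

Each element a generates a cyclic subgroup ⟨a⟩; distinct elements may generate the same one (a cyclic group of order d has φ(d) generators).
Cyclic subgroups by order — order 1: 1; order 2: 3; order 5: 1; order 10: 3.
Total: 8.

8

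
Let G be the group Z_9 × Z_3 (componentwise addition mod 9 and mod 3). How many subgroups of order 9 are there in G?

|G| = 27 and 9 | 27, so subgroups of order 9 are possible by Lagrange.
The subgroups of order 9 are: {(0,0), (0,1), (0,2), (3,0), (3,1), (3,2), (6,0), (6,1), (6,2)}; {(0,0), (1,0), (2,0), (3,0), (4,0), (5,0), (6,0), (7,0), (8,0)}; {(0,0), (1,1), (2,2), (3,0), (4,1), (5,2), (6,0), (7,1), (8,2)}; {(0,0), (1,2), (2,1), (3,0), (4,2), (5,1), (6,0), (7,2), (8,1)}.
So G has 4 subgroups of order 9.

4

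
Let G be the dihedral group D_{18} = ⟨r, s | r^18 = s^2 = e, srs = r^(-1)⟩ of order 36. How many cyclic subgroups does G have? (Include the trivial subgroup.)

24

Each element a generates a cyclic subgroup ⟨a⟩; distinct elements may generate the same one (a cyclic group of order d has φ(d) generators).
Cyclic subgroups by order — order 1: 1; order 2: 19; order 3: 1; order 6: 1; order 9: 1; order 18: 1.
Total: 24.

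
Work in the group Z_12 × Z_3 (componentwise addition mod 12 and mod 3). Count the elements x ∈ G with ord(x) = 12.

16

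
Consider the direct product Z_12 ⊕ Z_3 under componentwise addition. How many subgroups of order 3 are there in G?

4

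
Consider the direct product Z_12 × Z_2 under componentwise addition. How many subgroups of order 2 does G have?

|G| = 24 and 2 | 24, so subgroups of order 2 are possible by Lagrange.
The subgroups of order 2 are: {(0,0), (0,1)}; {(0,0), (6,0)}; {(0,0), (6,1)}.
So G has 3 subgroups of order 2.

3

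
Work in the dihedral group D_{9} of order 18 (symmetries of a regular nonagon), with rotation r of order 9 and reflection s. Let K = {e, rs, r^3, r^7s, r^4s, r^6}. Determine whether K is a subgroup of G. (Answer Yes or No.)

Yes

|K| = 6 divides |G| = 18, consistent with Lagrange.
K contains the identity, every element's inverse is in K, and K is closed under ·: it is a subgroup.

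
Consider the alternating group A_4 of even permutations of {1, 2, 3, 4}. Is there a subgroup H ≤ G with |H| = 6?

No

6 | 12, so Lagrange does not rule it out; but checking all subgroups of G, none has order 6.
(A_4 is the standard example that the converse of Lagrange fails.)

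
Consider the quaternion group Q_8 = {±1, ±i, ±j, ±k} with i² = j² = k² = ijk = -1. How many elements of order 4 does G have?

6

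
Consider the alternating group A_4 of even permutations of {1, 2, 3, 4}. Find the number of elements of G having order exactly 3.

8

The elements of order 3 are: (2 3 4), (2 4 3), (1 2 3), (1 2 4), (1 3 2), (1 3 4), (1 4 2), (1 4 3).
That's 8.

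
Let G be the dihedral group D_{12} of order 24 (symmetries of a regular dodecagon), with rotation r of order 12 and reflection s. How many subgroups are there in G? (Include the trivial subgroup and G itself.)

|G| = 24, so by Lagrange every subgroup order divides 24. Divisors: 1, 2, 3, 4, 6, 8, 12, 24.
Subgroups by order — order 1: 1; order 2: 13; order 3: 1; order 4: 7; order 6: 5; order 8: 3; order 12: 3; order 24: 1.
Total: 1 + 13 + 1 + 7 + 5 + 3 + 3 + 1 = 34.

34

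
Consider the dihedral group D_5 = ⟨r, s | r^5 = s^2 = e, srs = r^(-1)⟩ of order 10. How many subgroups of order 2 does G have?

|G| = 10 and 2 | 10, so subgroups of order 2 are possible by Lagrange.
The subgroups of order 2 are: {e, r^2s}; {e, r^3s}; {e, r^4s}; {e, rs}; … (5 in all).
So G has 5 subgroups of order 2.

5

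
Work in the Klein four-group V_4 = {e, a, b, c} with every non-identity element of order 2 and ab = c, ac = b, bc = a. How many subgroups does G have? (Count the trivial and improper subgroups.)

|G| = 4, so by Lagrange every subgroup order divides 4. Divisors: 1, 2, 4.
Subgroups by order — order 1: 1; order 2: 3; order 4: 1.
Total: 1 + 3 + 1 = 5.

5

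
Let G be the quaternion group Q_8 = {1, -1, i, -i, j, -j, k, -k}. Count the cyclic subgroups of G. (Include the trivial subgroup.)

5

A cyclic subgroup of order d is generated by each of its φ(d) elements of order d, so the cyclic subgroups of order d number (#elements of order d)/φ(d).
Cyclic subgroups by order — order 1: 1; order 2: 1; order 4: 3.
Total: 5.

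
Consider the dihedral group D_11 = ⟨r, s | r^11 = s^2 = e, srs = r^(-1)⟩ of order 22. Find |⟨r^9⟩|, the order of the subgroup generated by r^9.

11

Computing powers of r^9: the smallest k with (r^9)^k = e is k = 11.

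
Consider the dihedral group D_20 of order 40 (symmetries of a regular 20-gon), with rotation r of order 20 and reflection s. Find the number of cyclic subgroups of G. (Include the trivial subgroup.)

26

Each element a generates a cyclic subgroup ⟨a⟩; distinct elements may generate the same one (a cyclic group of order d has φ(d) generators).
Cyclic subgroups by order — order 1: 1; order 2: 21; order 4: 1; order 5: 1; order 10: 1; order 20: 1.
Total: 26.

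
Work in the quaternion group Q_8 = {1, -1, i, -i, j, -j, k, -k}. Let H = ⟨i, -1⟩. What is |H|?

|⟨i⟩| = 4 and |⟨-1⟩| = 2, so |H| is a multiple of lcm(4, 2) = 4 and divides |G| = 8.
Closing under the operation: H = {1, -1, i, -i}, so |H| = 4.

4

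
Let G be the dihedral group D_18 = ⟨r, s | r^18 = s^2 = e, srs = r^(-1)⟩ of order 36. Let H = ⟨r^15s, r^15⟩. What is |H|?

12

|⟨r^15s⟩| = 2 and |⟨r^15⟩| = 6, so |H| is a multiple of lcm(2, 6) = 6 and divides |G| = 36.
Closing under the operation: H = {e, r^3, r^6, r^9, r^12, r^15, s, r^3s, r^6s, r^9s, r^12s, r^15s}, so |H| = 12.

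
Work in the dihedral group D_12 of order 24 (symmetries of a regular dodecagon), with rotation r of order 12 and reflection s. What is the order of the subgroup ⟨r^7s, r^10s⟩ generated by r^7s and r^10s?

8

|⟨r^7s⟩| = 2 and |⟨r^10s⟩| = 2, so |H| is a multiple of lcm(2, 2) = 2 and divides |G| = 24.
Closing under the operation: H = {e, r^3, r^6, r^9, rs, r^4s, r^7s, r^10s}, so |H| = 8.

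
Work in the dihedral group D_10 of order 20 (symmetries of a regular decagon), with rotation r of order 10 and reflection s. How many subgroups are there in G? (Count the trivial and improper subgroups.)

22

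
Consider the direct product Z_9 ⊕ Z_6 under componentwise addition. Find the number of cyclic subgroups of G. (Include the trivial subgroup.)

16

Each element a generates a cyclic subgroup ⟨a⟩; distinct elements may generate the same one (a cyclic group of order d has φ(d) generators).
Cyclic subgroups by order — order 1: 1; order 2: 1; order 3: 4; order 6: 4; order 9: 3; order 18: 3.
Total: 16.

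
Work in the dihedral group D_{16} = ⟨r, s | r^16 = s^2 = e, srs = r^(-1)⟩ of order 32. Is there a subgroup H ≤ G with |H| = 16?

Yes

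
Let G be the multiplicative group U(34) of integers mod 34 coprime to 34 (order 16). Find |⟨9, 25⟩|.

|⟨9⟩| = 8 and |⟨25⟩| = 8, so |H| is a multiple of lcm(8, 8) = 8 and divides |G| = 16.
Closing under the operation: H = {1, 9, 13, 15, 19, 21, 25, 33}, so |H| = 8.

8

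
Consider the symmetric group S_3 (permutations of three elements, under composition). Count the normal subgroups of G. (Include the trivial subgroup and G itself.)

G has 6 subgroups. Checking conjugation-invariance by order — order 1: 1/1 normal; order 2: 0/3 normal; order 3: 1/1 normal; order 6: 1/1 normal.
Total normal subgroups: 3.

3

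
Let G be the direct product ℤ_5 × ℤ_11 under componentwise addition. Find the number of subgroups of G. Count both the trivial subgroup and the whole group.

4

|G| = 55, so by Lagrange every subgroup order divides 55. Divisors: 1, 5, 11, 55.
Subgroups by order — order 1: 1; order 5: 1; order 11: 1; order 55: 1.
Total: 1 + 1 + 1 + 1 = 4.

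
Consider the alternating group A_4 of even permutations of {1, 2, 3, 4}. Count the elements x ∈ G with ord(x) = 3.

8

The elements of order 3 are: (2 3 4), (2 4 3), (1 2 3), (1 2 4), (1 3 2), (1 3 4), (1 4 2), (1 4 3).
That's 8.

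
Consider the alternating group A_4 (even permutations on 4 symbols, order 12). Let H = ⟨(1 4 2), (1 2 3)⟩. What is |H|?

12

|⟨(1 4 2)⟩| = 3 and |⟨(1 2 3)⟩| = 3, so |H| is a multiple of lcm(3, 3) = 3 and divides |G| = 12.
Closing {(1 4 2), (1 2 3)} under the group operation gives all of G, so |H| = 12.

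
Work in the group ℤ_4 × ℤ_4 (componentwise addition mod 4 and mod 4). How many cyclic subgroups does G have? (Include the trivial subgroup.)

Group the elements of G by the cyclic subgroup they generate; each cyclic subgroup of order d accounts for φ(d) elements.
Cyclic subgroups by order — order 1: 1; order 2: 3; order 4: 6.
Total: 10.

10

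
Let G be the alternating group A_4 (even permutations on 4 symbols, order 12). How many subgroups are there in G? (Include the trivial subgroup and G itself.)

|G| = 12, so by Lagrange every subgroup order divides 12. Divisors: 1, 2, 3, 4, 6, 12.
Subgroups by order — order 1: 1; order 2: 3; order 3: 4; order 4: 1; order 6: 0; order 12: 1.
Total: 1 + 3 + 4 + 1 + 0 + 1 = 10.

10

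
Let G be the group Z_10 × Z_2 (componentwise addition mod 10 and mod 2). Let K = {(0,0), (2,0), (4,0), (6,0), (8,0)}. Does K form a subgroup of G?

Yes

|K| = 5 divides |G| = 20, consistent with Lagrange.
K contains the identity, every element's inverse is in K, and K is closed under +: it is a subgroup.
In fact K = ⟨(4,0)⟩.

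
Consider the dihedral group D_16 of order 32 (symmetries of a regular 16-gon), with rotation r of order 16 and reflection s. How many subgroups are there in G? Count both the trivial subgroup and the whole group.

36

|G| = 32, so by Lagrange every subgroup order divides 32. Divisors: 1, 2, 4, 8, 16, 32.
Subgroups by order — order 1: 1; order 2: 17; order 4: 9; order 8: 5; order 16: 3; order 32: 1.
Total: 1 + 17 + 9 + 5 + 3 + 1 = 36.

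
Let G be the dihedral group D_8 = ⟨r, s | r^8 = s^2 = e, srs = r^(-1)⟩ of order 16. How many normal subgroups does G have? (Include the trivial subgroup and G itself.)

G has 19 subgroups. Checking conjugation-invariance by order — order 1: 1/1 normal; order 2: 1/9 normal; order 4: 1/5 normal; order 8: 3/3 normal; order 16: 1/1 normal.
Total normal subgroups: 7.

7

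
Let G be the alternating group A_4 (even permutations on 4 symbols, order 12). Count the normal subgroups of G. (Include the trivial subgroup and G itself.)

G has 10 subgroups. Checking conjugation-invariance by order — order 1: 1/1 normal; order 2: 0/3 normal; order 3: 0/4 normal; order 4: 1/1 normal; order 12: 1/1 normal.
Total normal subgroups: 3.

3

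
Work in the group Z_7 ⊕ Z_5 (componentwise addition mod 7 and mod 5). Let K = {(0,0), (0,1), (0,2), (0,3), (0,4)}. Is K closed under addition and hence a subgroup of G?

Yes

|K| = 5 divides |G| = 35, consistent with Lagrange.
K contains the identity, every element's inverse is in K, and K is closed under +: it is a subgroup.
In fact K = ⟨(0,1)⟩.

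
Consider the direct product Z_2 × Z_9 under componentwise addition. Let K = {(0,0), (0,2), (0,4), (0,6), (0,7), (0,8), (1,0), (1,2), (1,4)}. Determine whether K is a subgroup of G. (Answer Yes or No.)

(1,2) ∈ K but its inverse (1,7) ∉ K, so K is not a subgroup.

No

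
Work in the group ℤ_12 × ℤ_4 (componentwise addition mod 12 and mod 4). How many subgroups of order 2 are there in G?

|G| = 48 and 2 | 48, so subgroups of order 2 are possible by Lagrange.
The subgroups of order 2 are: {(0,0), (0,2)}; {(0,0), (6,0)}; {(0,0), (6,2)}.
So G has 3 subgroups of order 2.

3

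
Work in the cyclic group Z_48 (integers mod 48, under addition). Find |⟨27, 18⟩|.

16

|⟨27⟩| = 16 and |⟨18⟩| = 8, so |H| is a multiple of lcm(16, 8) = 16 and divides |G| = 48.
Closing under the operation: H = {0, 3, 6, 9, 12, 15, 18, 21, 24, 27, 30, 33, 36, 39, 42, 45}, so |H| = 16.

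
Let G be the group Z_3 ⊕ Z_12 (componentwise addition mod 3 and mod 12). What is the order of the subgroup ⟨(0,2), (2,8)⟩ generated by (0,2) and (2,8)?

|⟨(0,2)⟩| = 6 and |⟨(2,8)⟩| = 3, so |H| is a multiple of lcm(6, 3) = 6 and divides |G| = 36.
Closing under the operation: H = {(0,0), (0,2), (0,4), (0,6), (0,8), (0,10), (1,0), (1,2), (1,4), (1,6), (1,8), (1,10), (2,0), (2,2), (2,4), (2,6), (2,8), (2,10)}, so |H| = 18.

18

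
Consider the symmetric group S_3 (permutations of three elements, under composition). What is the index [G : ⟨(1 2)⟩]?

3

|⟨(1 2)⟩| = 2 and |G| = 6.
By Lagrange, [G : H] = |G|/|H| = 6/2 = 3.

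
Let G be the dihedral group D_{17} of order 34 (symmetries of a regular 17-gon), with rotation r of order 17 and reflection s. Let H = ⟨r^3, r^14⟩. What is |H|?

17

|⟨r^3⟩| = 17 and |⟨r^14⟩| = 17, so |H| is a multiple of lcm(17, 17) = 17 and divides |G| = 34.
Closing under the operation: H = {e, r, r^2, r^3, r^4, r^5, r^6, r^7, r^8, r^9, r^10, r^11, r^12, r^13, r^14, r^15, r^16}, so |H| = 17.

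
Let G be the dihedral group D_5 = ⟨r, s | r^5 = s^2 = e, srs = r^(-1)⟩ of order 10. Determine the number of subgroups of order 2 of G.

|G| = 10 and 2 | 10, so subgroups of order 2 are possible by Lagrange.
The subgroups of order 2 are: {e, r^2s}; {e, r^3s}; {e, r^4s}; {e, rs}; … (5 in all).
So G has 5 subgroups of order 2.

5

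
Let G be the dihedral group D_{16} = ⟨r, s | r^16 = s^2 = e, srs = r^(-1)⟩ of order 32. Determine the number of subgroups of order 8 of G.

|G| = 32 and 8 | 32, so subgroups of order 8 are possible by Lagrange.
The subgroups of order 8 are: {e, r^2, r^4, r^6, r^8, r^10, r^12, r^14}; {e, r^4, r^8, r^12, r^2s, r^6s, r^10s, r^14s}; {e, r^4, r^8, r^12, r^3s, r^7s, r^11s, r^15s}; {e, r^4, r^8, r^12, s, r^4s, r^8s, r^12s}; … (5 in all).
So G has 5 subgroups of order 8.

5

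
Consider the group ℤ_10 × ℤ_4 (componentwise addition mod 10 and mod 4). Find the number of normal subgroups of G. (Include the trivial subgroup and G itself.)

G is abelian, so every subgroup is normal.
G has 16 subgroups in total, hence 16 normal subgroups.

16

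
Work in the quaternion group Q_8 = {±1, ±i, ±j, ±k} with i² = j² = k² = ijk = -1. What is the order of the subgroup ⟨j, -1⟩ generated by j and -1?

4

|⟨j⟩| = 4 and |⟨-1⟩| = 2, so |H| is a multiple of lcm(4, 2) = 4 and divides |G| = 8.
Closing under the operation: H = {1, -1, j, -j}, so |H| = 4.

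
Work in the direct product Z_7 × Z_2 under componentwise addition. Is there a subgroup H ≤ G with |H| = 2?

2 | 14. A subgroup of order 2 is {(0,0), (0,1)}.

Yes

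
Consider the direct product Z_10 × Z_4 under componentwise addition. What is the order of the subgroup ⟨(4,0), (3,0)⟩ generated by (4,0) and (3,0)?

|⟨(4,0)⟩| = 5 and |⟨(3,0)⟩| = 10, so |H| is a multiple of lcm(5, 10) = 10 and divides |G| = 40.
Closing under the operation: H = {(0,0), (1,0), (2,0), (3,0), (4,0), (5,0), (6,0), (7,0), (8,0), (9,0)}, so |H| = 10.

10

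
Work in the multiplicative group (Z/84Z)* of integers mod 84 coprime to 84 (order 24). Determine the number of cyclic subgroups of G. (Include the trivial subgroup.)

Each element a generates a cyclic subgroup ⟨a⟩; distinct elements may generate the same one (a cyclic group of order d has φ(d) generators).
Cyclic subgroups by order — order 1: 1; order 2: 7; order 3: 1; order 6: 7.
Total: 16.

16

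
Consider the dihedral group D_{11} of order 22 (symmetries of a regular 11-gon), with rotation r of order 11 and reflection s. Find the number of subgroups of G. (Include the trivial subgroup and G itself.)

|G| = 22, so by Lagrange every subgroup order divides 22. Divisors: 1, 2, 11, 22.
Subgroups by order — order 1: 1; order 2: 11; order 11: 1; order 22: 1.
Total: 1 + 11 + 1 + 1 = 14.

14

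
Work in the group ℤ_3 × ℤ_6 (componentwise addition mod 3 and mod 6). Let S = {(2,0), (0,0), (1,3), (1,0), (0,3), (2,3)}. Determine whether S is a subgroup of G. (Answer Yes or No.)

Yes

|S| = 6 divides |G| = 18, consistent with Lagrange.
S contains the identity, every element's inverse is in S, and S is closed under +: it is a subgroup.
In fact S = ⟨(2,3)⟩.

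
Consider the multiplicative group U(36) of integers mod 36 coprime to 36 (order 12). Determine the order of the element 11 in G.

6

Compute successive powers of 11 mod 36: 11, 13, 35, 25, 23, 1; 11^6 ≡ 1 (mod 36).
So |⟨11⟩| = 6.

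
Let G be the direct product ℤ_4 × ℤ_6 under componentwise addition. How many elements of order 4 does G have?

4

An element (a,b) has order lcm(ord(a), ord(b)); count pairs with lcm equal to 4.
Enumerating gives 4 such elements.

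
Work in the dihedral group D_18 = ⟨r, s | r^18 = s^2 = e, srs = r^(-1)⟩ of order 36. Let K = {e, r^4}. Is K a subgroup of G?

No

r^4 ∈ K but its inverse r^14 ∉ K, so K is not a subgroup.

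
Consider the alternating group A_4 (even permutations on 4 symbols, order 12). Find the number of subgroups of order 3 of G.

4

|G| = 12 and 3 | 12, so subgroups of order 3 are possible by Lagrange.
The subgroups of order 3 are: {e, (1 2 3), (1 3 2)}; {e, (1 2 4), (1 4 2)}; {e, (1 3 4), (1 4 3)}; {e, (2 3 4), (2 4 3)}.
So G has 4 subgroups of order 3.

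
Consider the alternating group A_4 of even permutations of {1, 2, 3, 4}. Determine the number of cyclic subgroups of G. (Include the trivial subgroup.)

Group the elements of G by the cyclic subgroup they generate; each cyclic subgroup of order d accounts for φ(d) elements.
Cyclic subgroups by order — order 1: 1; order 2: 3; order 3: 4.
Total: 8.

8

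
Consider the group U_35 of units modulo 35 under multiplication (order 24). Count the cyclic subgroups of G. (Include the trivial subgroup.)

12

A cyclic subgroup of order d is generated by each of its φ(d) elements of order d, so the cyclic subgroups of order d number (#elements of order d)/φ(d).
Cyclic subgroups by order — order 1: 1; order 2: 3; order 3: 1; order 4: 2; order 6: 3; order 12: 2.
Total: 12.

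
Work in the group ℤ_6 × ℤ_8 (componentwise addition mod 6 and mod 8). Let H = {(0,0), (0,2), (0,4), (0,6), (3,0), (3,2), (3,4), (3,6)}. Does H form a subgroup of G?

|H| = 8 divides |G| = 48, consistent with Lagrange.
H contains the identity, every element's inverse is in H, and H is closed under +: it is a subgroup.

Yes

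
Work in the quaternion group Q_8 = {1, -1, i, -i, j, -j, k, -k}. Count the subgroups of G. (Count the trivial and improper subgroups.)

|G| = 8, so by Lagrange every subgroup order divides 8. Divisors: 1, 2, 4, 8.
Subgroups by order — order 1: 1; order 2: 1; order 4: 3; order 8: 1.
Total: 1 + 1 + 3 + 1 = 6.

6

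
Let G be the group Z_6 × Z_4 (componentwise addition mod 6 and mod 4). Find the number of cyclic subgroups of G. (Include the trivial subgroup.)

Each element a generates a cyclic subgroup ⟨a⟩; distinct elements may generate the same one (a cyclic group of order d has φ(d) generators).
Cyclic subgroups by order — order 1: 1; order 2: 3; order 3: 1; order 4: 2; order 6: 3; order 12: 2.
Total: 12.

12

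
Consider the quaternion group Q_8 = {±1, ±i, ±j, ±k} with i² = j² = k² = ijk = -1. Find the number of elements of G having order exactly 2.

1

The elements of order 2 are: -1.
That's 1.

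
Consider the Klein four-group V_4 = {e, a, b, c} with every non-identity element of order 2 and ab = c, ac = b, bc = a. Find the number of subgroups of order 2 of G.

3

|G| = 4 and 2 | 4, so subgroups of order 2 are possible by Lagrange.
The subgroups of order 2 are: {e, a}; {e, b}; {e, c}.
So G has 3 subgroups of order 2.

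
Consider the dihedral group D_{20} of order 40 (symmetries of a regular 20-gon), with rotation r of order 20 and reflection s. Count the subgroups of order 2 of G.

21

|G| = 40 and 2 | 40, so subgroups of order 2 are possible by Lagrange.
The subgroups of order 2 are: {e, r^10}; {e, r^10s}; {e, r^11s}; {e, r^12s}; … (21 in all).
So G has 21 subgroups of order 2.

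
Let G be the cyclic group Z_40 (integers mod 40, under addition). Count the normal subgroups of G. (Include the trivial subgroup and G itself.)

G is abelian, so every subgroup is normal.
G has 8 subgroups in total, hence 8 normal subgroups.

8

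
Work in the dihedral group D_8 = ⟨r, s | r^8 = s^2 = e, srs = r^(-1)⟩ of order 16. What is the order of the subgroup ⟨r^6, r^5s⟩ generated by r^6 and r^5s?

8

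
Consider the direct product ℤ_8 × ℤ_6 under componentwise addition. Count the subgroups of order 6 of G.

3

|G| = 48 and 6 | 48, so subgroups of order 6 are possible by Lagrange.
The subgroups of order 6 are: {(0,0), (0,1), (0,2), (0,3), (0,4), (0,5)}; {(0,0), (0,2), (0,4), (4,0), (4,2), (4,4)}; {(0,0), (0,2), (0,4), (4,1), (4,3), (4,5)}.
So G has 3 subgroups of order 6.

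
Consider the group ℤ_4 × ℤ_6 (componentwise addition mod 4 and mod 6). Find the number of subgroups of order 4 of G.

3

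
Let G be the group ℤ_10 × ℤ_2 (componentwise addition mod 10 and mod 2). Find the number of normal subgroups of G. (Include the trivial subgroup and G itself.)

G is abelian, so every subgroup is normal.
G has 10 subgroups in total, hence 10 normal subgroups.

10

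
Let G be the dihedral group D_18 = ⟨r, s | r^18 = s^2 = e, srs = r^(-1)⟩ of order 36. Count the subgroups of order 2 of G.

19

|G| = 36 and 2 | 36, so subgroups of order 2 are possible by Lagrange.
The subgroups of order 2 are: {e, r^10s}; {e, r^11s}; {e, r^12s}; {e, r^13s}; … (19 in all).
So G has 19 subgroups of order 2.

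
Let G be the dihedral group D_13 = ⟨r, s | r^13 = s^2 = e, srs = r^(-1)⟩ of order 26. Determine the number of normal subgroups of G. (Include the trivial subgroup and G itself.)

G has 16 subgroups. Checking conjugation-invariance by order — order 1: 1/1 normal; order 2: 0/13 normal; order 13: 1/1 normal; order 26: 1/1 normal.
Total normal subgroups: 3.

3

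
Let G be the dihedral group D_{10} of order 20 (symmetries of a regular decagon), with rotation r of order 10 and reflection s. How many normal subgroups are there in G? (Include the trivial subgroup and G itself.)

7

G has 22 subgroups. Checking conjugation-invariance by order — order 1: 1/1 normal; order 2: 1/11 normal; order 4: 0/5 normal; order 5: 1/1 normal; order 10: 3/3 normal; order 20: 1/1 normal.
Total normal subgroups: 7.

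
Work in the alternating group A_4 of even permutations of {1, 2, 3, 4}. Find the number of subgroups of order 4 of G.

1

|G| = 12 and 4 | 12, so subgroups of order 4 are possible by Lagrange.
The subgroups of order 4 are: {e, (1 2)(3 4), (1 3)(2 4), (1 4)(2 3)}.
So G has 1 subgroup of order 4.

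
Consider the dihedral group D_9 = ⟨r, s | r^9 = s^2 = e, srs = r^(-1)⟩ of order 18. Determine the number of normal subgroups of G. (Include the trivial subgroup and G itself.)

G has 16 subgroups. Checking conjugation-invariance by order — order 1: 1/1 normal; order 2: 0/9 normal; order 3: 1/1 normal; order 6: 0/3 normal; order 9: 1/1 normal; order 18: 1/1 normal.
Total normal subgroups: 4.

4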